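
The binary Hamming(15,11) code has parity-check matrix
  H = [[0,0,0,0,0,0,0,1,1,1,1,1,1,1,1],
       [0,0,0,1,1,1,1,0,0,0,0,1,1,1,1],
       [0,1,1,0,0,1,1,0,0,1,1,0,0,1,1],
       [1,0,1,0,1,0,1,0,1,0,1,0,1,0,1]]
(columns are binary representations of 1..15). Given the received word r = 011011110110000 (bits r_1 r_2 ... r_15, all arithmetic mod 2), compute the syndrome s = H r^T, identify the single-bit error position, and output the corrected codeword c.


s = (1, 1, 0, 0)^T, error position = 12, corrected codeword c = 011011110111000

Compute s = H r^T mod 2 one row at a time:
  s_1 = 1 + 0 + 1 + 1 + 0 + 0 + 0 + 0 = 3 ≡ 1 (mod 2).
  s_2 = 0 + 1 + 1 + 1 + 0 + 0 + 0 + 0 = 3 ≡ 1 (mod 2).
  s_3 = 1 + 1 + 1 + 1 + 1 + 1 + 0 + 0 = 6 ≡ 0 (mod 2).
  s_4 = 0 + 1 + 1 + 1 + 0 + 1 + 0 + 0 = 4 ≡ 0 (mod 2).
s = (1, 1, 0, 0)^T — this equals column 12 of H (binary 1100), so error is at position 12.
Correct: flip bit 12 of r = 011011110110000 to get c = 011011110111000.


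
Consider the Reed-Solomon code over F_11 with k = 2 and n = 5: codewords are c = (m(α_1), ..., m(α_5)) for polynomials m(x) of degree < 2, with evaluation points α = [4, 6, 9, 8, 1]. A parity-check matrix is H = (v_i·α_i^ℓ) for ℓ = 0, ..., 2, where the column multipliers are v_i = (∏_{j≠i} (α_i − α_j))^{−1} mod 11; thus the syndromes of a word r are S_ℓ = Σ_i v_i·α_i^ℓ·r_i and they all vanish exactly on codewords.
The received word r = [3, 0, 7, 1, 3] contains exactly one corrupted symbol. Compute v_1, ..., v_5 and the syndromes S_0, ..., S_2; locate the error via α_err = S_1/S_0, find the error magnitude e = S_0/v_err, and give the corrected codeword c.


S = (4, 5, 9), error at position 1, error magnitude e = 4, c = [10, 0, 7, 1, 3].

Step 1: column multipliers v_i = (∏_{j≠i}(α_i − α_j))^{−1} mod 11.
  i = 1 (α = 4): (4−6)(4−9)(4−8)(4−1) = (−2)·(−5)·(−4)·3 = −120 ≡ 1, so v_1 = 1^{−1} = 1 (mod 11).
  i = 2 (α = 6): (6−4)(6−9)(6−8)(6−1) = 2·(−3)·(−2)·5 = 60 ≡ 5, so v_2 = 5^{−1} = 9 (mod 11).
  i = 3 (α = 9): (9−4)(9−6)(9−8)(9−1) = 5·3·1·8 = 120 ≡ 10, so v_3 = 10^{−1} = 10 (mod 11).
  i = 4 (α = 8): (8−4)(8−6)(8−9)(8−1) = 4·2·(−1)·7 = −56 ≡ 10, so v_4 = 10^{−1} = 10 (mod 11).
  i = 5 (α = 1): (1−4)(1−6)(1−9)(1−8) = (−3)·(−5)·(−8)·(−7) = 840 ≡ 4, so v_5 = 4^{−1} = 3 (mod 11).
  v = [1, 9, 10, 10, 3].
Step 2: syndromes of r = [3, 0, 7, 1, 3] (all sums mod 11).
  S_0 = Σ v_i r_i = 1·3 + 9·0 + 10·7 + 10·1 + 3·3 = 92 ≡ 4.
  S_1 = Σ v_i α_i r_i = 1·4·3 + 9·6·0 + 10·9·7 + 10·8·1 + 3·1·3 = 731 ≡ 5.
  α_i^2 mod 11 = [5, 3, 4, 9, 1].
  S_2 = Σ v_i α_i^2 r_i = 1·5·3 + 9·3·0 + 10·4·7 + 10·9·1 + 3·1·3 = 394 ≡ 9.
  S = (4, 5, 9) ≠ 0, so r is not a codeword (an error is present).
Step 3: locate the error. For a single error e at position i, S_ℓ = v_i·e·α_i^ℓ, so α_err = S_1/S_0.
  S_0^{−1} = 4^{−1} = 3 (mod 11), so α_err = 5·3 = 15 ≡ 4 = α_1. Error position i = 1.
  Consistency check: S_2/S_1 = 9·9 = 81 ≡ 4 = α_err ✓ (single-error assumption holds).
Step 4: error magnitude e = S_0/v_1 = S_0·∏_{j≠1}(α_1 − α_j) = 4·1 = 4 ≡ 4 (mod 11).
Step 5: correct position 1: c_1 = r_1 − e = 3 − 4 ≡ 10 (mod 11). Hence c = [10, 0, 7, 1, 3].
  Check: interpolating c through the α_i gives m(x) = 8 + 6·x (degree < 2) with m(α_i) = c_i for every i, so c is indeed a codeword.


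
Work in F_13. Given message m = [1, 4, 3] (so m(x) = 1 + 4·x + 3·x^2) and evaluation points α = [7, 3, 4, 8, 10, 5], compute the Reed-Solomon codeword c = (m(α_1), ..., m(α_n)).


c = [7, 1, 0, 4, 3, 5]

Message polynomial: m(x) = 1 + 4·x + 3·x^2 (mod 13).
For each evaluation point α_i, compute m(α_i) mod 13:
  α_1 = 7: Horner steps 3 → 12 → 7, so m(7) = 7.
  α_2 = 3: Horner steps 3 → 0 → 1, so m(3) = 1.
  α_3 = 4: Horner steps 3 → 3 → 0, so m(4) = 0.
  α_4 = 8: Horner steps 3 → 2 → 4, so m(8) = 4.
  α_5 = 10: Horner steps 3 → 8 → 3, so m(10) = 3.
  α_6 = 5: Horner steps 3 → 6 → 5, so m(5) = 5.
Codeword c = [7, 1, 0, 4, 3, 5] ∈ F_13^6.


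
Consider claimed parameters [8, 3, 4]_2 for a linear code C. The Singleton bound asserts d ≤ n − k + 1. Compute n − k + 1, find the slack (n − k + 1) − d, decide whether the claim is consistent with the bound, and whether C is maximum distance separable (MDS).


Singleton RHS = n − k + 1 = 6, slack = 2, bound satisfied, not MDS.

Singleton bound: d ≤ n − k + 1.
Here n = 8, k = 3, so n − k + 1 = 6.
Given d = 4, check d ≤ 6: YES.
Slack = (n − k + 1) − d = 2.
The code is NOT MDS (slack = 2 > 0).
Description: the claimed parameters are [8, 3, 4]_2; such a code would be non-MDS.


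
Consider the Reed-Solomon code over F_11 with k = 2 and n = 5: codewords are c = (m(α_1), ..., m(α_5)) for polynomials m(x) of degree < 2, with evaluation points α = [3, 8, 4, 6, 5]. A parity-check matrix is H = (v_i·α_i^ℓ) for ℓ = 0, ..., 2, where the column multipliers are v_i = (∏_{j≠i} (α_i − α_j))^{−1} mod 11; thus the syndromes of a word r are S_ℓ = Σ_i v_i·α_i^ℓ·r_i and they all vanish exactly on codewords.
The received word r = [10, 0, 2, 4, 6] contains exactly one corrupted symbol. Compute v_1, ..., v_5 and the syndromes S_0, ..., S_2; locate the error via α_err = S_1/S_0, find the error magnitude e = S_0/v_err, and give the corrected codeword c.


S = (9, 3, 1), error at position 3, error magnitude e = 5, c = [10, 0, 8, 4, 6].

Step 1: column multipliers v_i = (∏_{j≠i}(α_i − α_j))^{−1} mod 11.
  i = 1 (α = 3): (3−8)(3−4)(3−6)(3−5) = (−5)·(−1)·(−3)·(−2) = 30 ≡ 8, so v_1 = 8^{−1} = 7 (mod 11).
  i = 2 (α = 8): (8−3)(8−4)(8−6)(8−5) = 5·4·2·3 = 120 ≡ 10, so v_2 = 10^{−1} = 10 (mod 11).
  i = 3 (α = 4): (4−3)(4−8)(4−6)(4−5) = 1·(−4)·(−2)·(−1) = −8 ≡ 3, so v_3 = 3^{−1} = 4 (mod 11).
  i = 4 (α = 6): (6−3)(6−8)(6−4)(6−5) = 3·(−2)·2·1 = −12 ≡ 10, so v_4 = 10^{−1} = 10 (mod 11).
  i = 5 (α = 5): (5−3)(5−8)(5−4)(5−6) = 2·(−3)·1·(−1) = 6 ≡ 6, so v_5 = 6^{−1} = 2 (mod 11).
  v = [7, 10, 4, 10, 2].
Step 2: syndromes of r = [10, 0, 2, 4, 6] (all sums mod 11).
  S_0 = Σ v_i r_i = 7·10 + 10·0 + 4·2 + 10·4 + 2·6 = 130 ≡ 9.
  S_1 = Σ v_i α_i r_i = 7·3·10 + 10·8·0 + 4·4·2 + 10·6·4 + 2·5·6 = 542 ≡ 3.
  α_i^2 mod 11 = [9, 9, 5, 3, 3].
  S_2 = Σ v_i α_i^2 r_i = 7·9·10 + 10·9·0 + 4·5·2 + 10·3·4 + 2·3·6 = 826 ≡ 1.
  S = (9, 3, 1) ≠ 0, so r is not a codeword (an error is present).
Step 3: locate the error. For a single error e at position i, S_ℓ = v_i·e·α_i^ℓ, so α_err = S_1/S_0.
  S_0^{−1} = 9^{−1} = 5 (mod 11), so α_err = 3·5 = 15 ≡ 4 = α_3. Error position i = 3.
  Consistency check: S_2/S_1 = 1·4 = 4 ≡ 4 = α_err ✓ (single-error assumption holds).
Step 4: error magnitude e = S_0/v_3 = S_0·∏_{j≠3}(α_3 − α_j) = 9·3 = 27 ≡ 5 (mod 11).
Step 5: correct position 3: c_3 = r_3 − e = 2 − 5 ≡ 8 (mod 11). Hence c = [10, 0, 8, 4, 6].
  Check: interpolating c through the α_i gives m(x) = 5 + 9·x (degree < 2) with m(α_i) = c_i for every i, so c is indeed a codeword.


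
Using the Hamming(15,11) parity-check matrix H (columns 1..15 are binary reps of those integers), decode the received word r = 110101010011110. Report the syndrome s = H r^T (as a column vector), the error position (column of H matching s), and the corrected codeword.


s = (1, 1, 0, 1)^T, error position = 13, corrected codeword c = 110101010011010

Compute s = H r^T mod 2 one row at a time:
  s_1 = 1 + 0 + 0 + 1 + 1 + 1 + 1 + 0 = 5 ≡ 1 (mod 2).
  s_2 = 1 + 0 + 1 + 0 + 1 + 1 + 1 + 0 = 5 ≡ 1 (mod 2).
  s_3 = 1 + 0 + 1 + 0 + 0 + 1 + 1 + 0 = 4 ≡ 0 (mod 2).
  s_4 = 1 + 0 + 0 + 0 + 0 + 1 + 1 + 0 = 3 ≡ 1 (mod 2).
s = (1, 1, 0, 1)^T — this equals column 13 of H (binary 1101), so error is at position 13.
Correct: flip bit 13 of r = 110101010011110 to get c = 110101010011010.


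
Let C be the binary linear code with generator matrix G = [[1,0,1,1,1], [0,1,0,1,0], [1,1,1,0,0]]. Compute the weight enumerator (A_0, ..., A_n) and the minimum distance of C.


Weight distribution: A_0 = 1, A_1 = 1, A_2 = 1, A_3 = 3, A_4 = 2. Minimum distance d = 1.

Enumerate all 2^3 = 8 messages m ∈ F_2^3.
For each, compute codeword c = mG in F_2^5, then tally its weight.
  m = 000 → c = 00000, weight = 0.
  m = 100 → c = 10111, weight = 4.
  m = 010 → c = 01010, weight = 2.
  m = 110 → c = 11101, weight = 4.
  m = 001 → c = 11100, weight = 3.
  m = 101 → c = 01011, weight = 3.
  m = 011 → c = 10110, weight = 3.
  m = 111 → c = 00001, weight = 1.
Tally weights:
  weight 0: 1 codewords.
  weight 1: 1 codewords.
  weight 2: 1 codewords.
  weight 3: 3 codewords.
  weight 4: 2 codewords.
Minimum distance d = smallest w > 0 with A_w > 0 = 1.
Sanity: Σ A_w = 8 = 2^3 = 8 ✓.


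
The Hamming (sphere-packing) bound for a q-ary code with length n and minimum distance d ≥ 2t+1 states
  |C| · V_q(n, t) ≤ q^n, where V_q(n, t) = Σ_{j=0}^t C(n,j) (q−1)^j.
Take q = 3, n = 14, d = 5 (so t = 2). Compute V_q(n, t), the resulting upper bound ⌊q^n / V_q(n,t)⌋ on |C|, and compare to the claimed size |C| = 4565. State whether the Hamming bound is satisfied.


V_q(n, t) = 393, q^n = 4782969, Hamming bound = 12170, |C| = 4565 ≤ bound (satisfied).

Step 1: Compute V_q(n, t) = Σ_{j=0}^2 C(n, j) (q−1)^j.
  j = 0: C(14,0)·(2)^0 = 1·1 = 1.
  j = 1: C(14,1)·(2)^1 = 14·2 = 28.
  j = 2: C(14,2)·(2)^2 = 91·4 = 364.
  V_q(n, t) = 1 + 28 + 364 = 393.
Step 2: q^n = 3^14 = 4782969.
Step 3: Hamming bound ⌊q^n / V_q(n,t)⌋ = ⌊4782969/393⌋ = 12170.
Step 4: Compare |C| = 4565 to 12170: satisfied.
The claimed |C| lies below the Hamming bound.


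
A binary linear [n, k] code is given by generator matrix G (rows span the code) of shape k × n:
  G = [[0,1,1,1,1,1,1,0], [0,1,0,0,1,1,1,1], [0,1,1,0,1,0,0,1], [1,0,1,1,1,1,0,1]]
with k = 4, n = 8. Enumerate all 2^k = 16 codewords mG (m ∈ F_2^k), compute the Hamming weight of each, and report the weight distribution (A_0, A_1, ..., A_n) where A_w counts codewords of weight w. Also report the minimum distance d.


Weight distribution: A_0 = 1, A_3 = 4, A_4 = 5, A_5 = 4, A_6 = 2. Minimum distance d = 3.

Enumerate all 2^4 = 16 messages m ∈ F_2^4.
For each, compute codeword c = mG in F_2^8, then tally its weight.
  m = 0000 → c = 00000000, weight = 0.
  m = 1000 → c = 01111110, weight = 6.
  m = 0100 → c = 01001111, weight = 5.
  m = 1100 → c = 00110001, weight = 3.
  m = 0010 → c = 01101001, weight = 4.
  m = 1010 → c = 00010111, weight = 4.
  m = 0110 → c = 00100110, weight = 3.
  m = 1110 → c = 01011000, weight = 3.
  m = 0001 → c = 10111101, weight = 6.
  m = 1001 → c = 11000011, weight = 4.
  m = 0101 → c = 11110010, weight = 5.
  m = 1101 → c = 10001100, weight = 3.
  m = 0011 → c = 11010100, weight = 4.
  m = 1011 → c = 10101010, weight = 4.
  m = 0111 → c = 10011011, weight = 5.
  m = 1111 → c = 11100101, weight = 5.
Tally weights:
  weight 0: 1 codewords.
  weight 3: 4 codewords.
  weight 4: 5 codewords.
  weight 5: 4 codewords.
  weight 6: 2 codewords.
Minimum distance d = smallest w > 0 with A_w > 0 = 3.
Sanity: Σ A_w = 16 = 2^4 = 16 ✓.


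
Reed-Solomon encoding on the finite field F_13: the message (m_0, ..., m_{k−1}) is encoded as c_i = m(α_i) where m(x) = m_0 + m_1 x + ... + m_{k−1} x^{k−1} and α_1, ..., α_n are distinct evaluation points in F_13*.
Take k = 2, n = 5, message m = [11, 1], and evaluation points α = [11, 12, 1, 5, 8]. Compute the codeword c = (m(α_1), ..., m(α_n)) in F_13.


c = [9, 10, 12, 3, 6]

Message polynomial: m(x) = 11 + 1·x (mod 13).
For each evaluation point α_i, compute m(α_i) mod 13:
  α_1 = 11: Horner steps 1 → 9, so m(11) = 9.
  α_2 = 12: Horner steps 1 → 10, so m(12) = 10.
  α_3 = 1: Horner steps 1 → 12, so m(1) = 12.
  α_4 = 5: Horner steps 1 → 3, so m(5) = 3.
  α_5 = 8: Horner steps 1 → 6, so m(8) = 6.
Codeword c = [9, 10, 12, 3, 6] ∈ F_13^5.


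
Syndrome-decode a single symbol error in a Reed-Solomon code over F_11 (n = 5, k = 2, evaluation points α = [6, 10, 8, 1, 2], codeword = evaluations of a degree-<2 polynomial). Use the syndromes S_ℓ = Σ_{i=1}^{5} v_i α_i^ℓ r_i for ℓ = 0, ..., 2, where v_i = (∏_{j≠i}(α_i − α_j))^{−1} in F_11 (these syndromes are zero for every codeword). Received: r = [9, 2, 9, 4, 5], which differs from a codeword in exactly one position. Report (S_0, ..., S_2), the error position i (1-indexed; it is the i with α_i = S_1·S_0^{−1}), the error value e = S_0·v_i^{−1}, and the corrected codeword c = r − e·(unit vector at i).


S = (8, 9, 6), error at position 3, error magnitude e = 9, c = [9, 2, 0, 4, 5].

Step 1: column multipliers v_i = (∏_{j≠i}(α_i − α_j))^{−1} mod 11.
  i = 1 (α = 6): (6−10)(6−8)(6−1)(6−2) = (−4)·(−2)·5·4 = 160 ≡ 6, so v_1 = 6^{−1} = 2 (mod 11).
  i = 2 (α = 10): (10−6)(10−8)(10−1)(10−2) = 4·2·9·8 = 576 ≡ 4, so v_2 = 4^{−1} = 3 (mod 11).
  i = 3 (α = 8): (8−6)(8−10)(8−1)(8−2) = 2·(−2)·7·6 = −168 ≡ 8, so v_3 = 8^{−1} = 7 (mod 11).
  i = 4 (α = 1): (1−6)(1−10)(1−8)(1−2) = (−5)·(−9)·(−7)·(−1) = 315 ≡ 7, so v_4 = 7^{−1} = 8 (mod 11).
  i = 5 (α = 2): (2−6)(2−10)(2−8)(2−1) = (−4)·(−8)·(−6)·1 = −192 ≡ 6, so v_5 = 6^{−1} = 2 (mod 11).
  v = [2, 3, 7, 8, 2].
Step 2: syndromes of r = [9, 2, 9, 4, 5] (all sums mod 11).
  S_0 = Σ v_i r_i = 2·9 + 3·2 + 7·9 + 8·4 + 2·5 = 129 ≡ 8.
  S_1 = Σ v_i α_i r_i = 2·6·9 + 3·10·2 + 7·8·9 + 8·1·4 + 2·2·5 = 724 ≡ 9.
  α_i^2 mod 11 = [3, 1, 9, 1, 4].
  S_2 = Σ v_i α_i^2 r_i = 2·3·9 + 3·1·2 + 7·9·9 + 8·1·4 + 2·4·5 = 699 ≡ 6.
  S = (8, 9, 6) ≠ 0, so r is not a codeword (an error is present).
Step 3: locate the error. For a single error e at position i, S_ℓ = v_i·e·α_i^ℓ, so α_err = S_1/S_0.
  S_0^{−1} = 8^{−1} = 7 (mod 11), so α_err = 9·7 = 63 ≡ 8 = α_3. Error position i = 3.
  Consistency check: S_2/S_1 = 6·5 = 30 ≡ 8 = α_err ✓ (single-error assumption holds).
Step 4: error magnitude e = S_0/v_3 = S_0·∏_{j≠3}(α_3 − α_j) = 8·8 = 64 ≡ 9 (mod 11).
Step 5: correct position 3: c_3 = r_3 − e = 9 − 9 ≡ 0 (mod 11). Hence c = [9, 2, 0, 4, 5].
  Check: interpolating c through the α_i gives m(x) = 3 + 1·x (degree < 2) with m(α_i) = c_i for every i, so c is indeed a codeword.


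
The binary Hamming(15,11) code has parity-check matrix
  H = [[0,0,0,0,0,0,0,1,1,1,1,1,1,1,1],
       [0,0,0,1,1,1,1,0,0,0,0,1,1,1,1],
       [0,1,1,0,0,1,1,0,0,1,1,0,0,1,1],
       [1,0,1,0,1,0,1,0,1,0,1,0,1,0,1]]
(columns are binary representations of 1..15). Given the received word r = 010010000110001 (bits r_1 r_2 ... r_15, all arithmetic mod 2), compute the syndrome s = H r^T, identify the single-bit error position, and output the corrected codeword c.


s = (1, 0, 0, 1)^T, error position = 9, corrected codeword c = 010010001110001

Compute s = H r^T mod 2 one row at a time:
  s_1 = 0 + 0 + 1 + 1 + 0 + 0 + 0 + 1 = 3 ≡ 1 (mod 2).
  s_2 = 0 + 1 + 0 + 0 + 0 + 0 + 0 + 1 = 2 ≡ 0 (mod 2).
  s_3 = 1 + 0 + 0 + 0 + 1 + 1 + 0 + 1 = 4 ≡ 0 (mod 2).
  s_4 = 0 + 0 + 1 + 0 + 0 + 1 + 0 + 1 = 3 ≡ 1 (mod 2).
s = (1, 0, 0, 1)^T — this equals column 9 of H (binary 1001), so error is at position 9.
Correct: flip bit 9 of r = 010010000110001 to get c = 010010001110001.


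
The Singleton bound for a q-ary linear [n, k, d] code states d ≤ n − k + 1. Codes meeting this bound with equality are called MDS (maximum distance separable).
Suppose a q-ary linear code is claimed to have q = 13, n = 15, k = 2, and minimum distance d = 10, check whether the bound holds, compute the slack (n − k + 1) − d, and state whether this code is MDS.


Singleton RHS = n − k + 1 = 14, slack = 4, bound satisfied, not MDS.

Singleton bound: d ≤ n − k + 1.
Here n = 15, k = 2, so n − k + 1 = 14.
Given d = 10, check d ≤ 14: YES.
Slack = (n − k + 1) − d = 4.
The code is NOT MDS (slack = 4 > 0).
Description: the claimed parameters are [15, 2, 10]_13; such a code would be non-MDS.


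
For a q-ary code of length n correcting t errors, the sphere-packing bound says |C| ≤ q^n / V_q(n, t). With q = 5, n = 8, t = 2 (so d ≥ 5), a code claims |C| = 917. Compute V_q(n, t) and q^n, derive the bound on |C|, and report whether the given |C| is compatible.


V_q(n, t) = 481, q^n = 390625, Hamming bound = 812, |C| = 917 > bound (violated).

Step 1: Compute V_q(n, t) = Σ_{j=0}^2 C(n, j) (q−1)^j.
  j = 0: C(8,0)·(4)^0 = 1·1 = 1.
  j = 1: C(8,1)·(4)^1 = 8·4 = 32.
  j = 2: C(8,2)·(4)^2 = 28·16 = 448.
  V_q(n, t) = 1 + 32 + 448 = 481.
Step 2: q^n = 5^8 = 390625.
Step 3: Hamming bound ⌊q^n / V_q(n,t)⌋ = ⌊390625/481⌋ = 812.
Step 4: Compare |C| = 917 to 812: violated.
The claimed |C| lies above the Hamming bound, so no 5-ary code of length 8 with d ≥ 5 can have 917 codewords.


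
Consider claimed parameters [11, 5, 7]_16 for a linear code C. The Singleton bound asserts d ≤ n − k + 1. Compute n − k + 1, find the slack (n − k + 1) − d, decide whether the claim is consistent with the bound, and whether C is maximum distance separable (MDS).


Singleton RHS = n − k + 1 = 7, slack = 0, bound satisfied, MDS.

Singleton bound: d ≤ n − k + 1.
Here n = 11, k = 5, so n − k + 1 = 7.
Given d = 7, check d ≤ 7: YES.
Slack = (n − k + 1) − d = 0.
The code is MDS (slack = 0).
Description: the claimed parameters are [11, 5, 7]_16; such a code would be MDS (meets Singleton bound).


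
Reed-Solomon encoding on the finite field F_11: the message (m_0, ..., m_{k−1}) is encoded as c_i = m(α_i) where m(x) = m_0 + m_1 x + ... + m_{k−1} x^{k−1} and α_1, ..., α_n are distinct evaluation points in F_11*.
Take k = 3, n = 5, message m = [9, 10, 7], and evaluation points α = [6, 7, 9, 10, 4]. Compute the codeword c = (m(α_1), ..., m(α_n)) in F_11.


c = [2, 4, 6, 6, 7]

Message polynomial: m(x) = 9 + 10·x + 7·x^2 (mod 11).
For each evaluation point α_i, compute m(α_i) mod 11:
  α_1 = 6: Horner steps 7 → 8 → 2, so m(6) = 2.
  α_2 = 7: Horner steps 7 → 4 → 4, so m(7) = 4.
  α_3 = 9: Horner steps 7 → 7 → 6, so m(9) = 6.
  α_4 = 10: Horner steps 7 → 3 → 6, so m(10) = 6.
  α_5 = 4: Horner steps 7 → 5 → 7, so m(4) = 7.
Codeword c = [2, 4, 6, 6, 7] ∈ F_11^5.


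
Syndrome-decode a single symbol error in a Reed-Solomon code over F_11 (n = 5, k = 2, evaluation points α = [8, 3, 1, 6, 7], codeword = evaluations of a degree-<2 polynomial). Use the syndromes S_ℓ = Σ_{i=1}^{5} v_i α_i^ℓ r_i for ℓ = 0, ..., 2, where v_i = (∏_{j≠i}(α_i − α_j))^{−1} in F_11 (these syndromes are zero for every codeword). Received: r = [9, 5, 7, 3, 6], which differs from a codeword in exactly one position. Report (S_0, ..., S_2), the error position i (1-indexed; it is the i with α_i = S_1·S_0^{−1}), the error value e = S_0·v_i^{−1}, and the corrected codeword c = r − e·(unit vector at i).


S = (4, 4, 4), error at position 3, error magnitude e = 8, c = [9, 5, 10, 3, 6].

Step 1: column multipliers v_i = (∏_{j≠i}(α_i − α_j))^{−1} mod 11.
  i = 1 (α = 8): (8−3)(8−1)(8−6)(8−7) = 5·7·2·1 = 70 ≡ 4, so v_1 = 4^{−1} = 3 (mod 11).
  i = 2 (α = 3): (3−8)(3−1)(3−6)(3−7) = (−5)·2·(−3)·(−4) = −120 ≡ 1, so v_2 = 1^{−1} = 1 (mod 11).
  i = 3 (α = 1): (1−8)(1−3)(1−6)(1−7) = (−7)·(−2)·(−5)·(−6) = 420 ≡ 2, so v_3 = 2^{−1} = 6 (mod 11).
  i = 4 (α = 6): (6−8)(6−3)(6−1)(6−7) = (−2)·3·5·(−1) = 30 ≡ 8, so v_4 = 8^{−1} = 7 (mod 11).
  i = 5 (α = 7): (7−8)(7−3)(7−1)(7−6) = (−1)·4·6·1 = −24 ≡ 9, so v_5 = 9^{−1} = 5 (mod 11).
  v = [3, 1, 6, 7, 5].
Step 2: syndromes of r = [9, 5, 7, 3, 6] (all sums mod 11).
  S_0 = Σ v_i r_i = 3·9 + 1·5 + 6·7 + 7·3 + 5·6 = 125 ≡ 4.
  S_1 = Σ v_i α_i r_i = 3·8·9 + 1·3·5 + 6·1·7 + 7·6·3 + 5·7·6 = 609 ≡ 4.
  α_i^2 mod 11 = [9, 9, 1, 3, 5].
  S_2 = Σ v_i α_i^2 r_i = 3·9·9 + 1·9·5 + 6·1·7 + 7·3·3 + 5·5·6 = 543 ≡ 4.
  S = (4, 4, 4) ≠ 0, so r is not a codeword (an error is present).
Step 3: locate the error. For a single error e at position i, S_ℓ = v_i·e·α_i^ℓ, so α_err = S_1/S_0.
  S_0^{−1} = 4^{−1} = 3 (mod 11), so α_err = 4·3 = 12 ≡ 1 = α_3. Error position i = 3.
  Consistency check: S_2/S_1 = 4·3 = 12 ≡ 1 = α_err ✓ (single-error assumption holds).
Step 4: error magnitude e = S_0/v_3 = S_0·∏_{j≠3}(α_3 − α_j) = 4·2 = 8 ≡ 8 (mod 11).
Step 5: correct position 3: c_3 = r_3 − e = 7 − 8 ≡ 10 (mod 11). Hence c = [9, 5, 10, 3, 6].
  Check: interpolating c through the α_i gives m(x) = 7 + 3·x (degree < 2) with m(α_i) = c_i for every i, so c is indeed a codeword.


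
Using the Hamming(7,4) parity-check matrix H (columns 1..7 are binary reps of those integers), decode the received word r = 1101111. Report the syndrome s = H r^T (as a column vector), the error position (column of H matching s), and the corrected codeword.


s = (0, 1, 1)^T, error position = 3, corrected codeword c = 1111111

Compute s = H r^T mod 2 one row at a time:
  s_1 = 1 + 1 + 1 + 1 = 4 ≡ 0 (mod 2).
  s_2 = 1 + 0 + 1 + 1 = 3 ≡ 1 (mod 2).
  s_3 = 1 + 0 + 1 + 1 = 3 ≡ 1 (mod 2).
s = (0, 1, 1)^T — this equals column 3 of H (binary 011), so error is at position 3.
Correct: flip bit 3 of r = 1101111 to get c = 1111111.


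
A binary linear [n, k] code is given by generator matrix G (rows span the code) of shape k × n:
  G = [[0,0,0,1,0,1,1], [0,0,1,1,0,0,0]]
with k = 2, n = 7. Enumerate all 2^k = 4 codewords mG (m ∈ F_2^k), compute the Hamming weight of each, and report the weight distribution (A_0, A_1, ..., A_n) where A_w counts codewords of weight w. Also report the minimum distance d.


Weight distribution: A_0 = 1, A_2 = 1, A_3 = 2. Minimum distance d = 2.

Enumerate all 2^2 = 4 messages m ∈ F_2^2.
For each, compute codeword c = mG in F_2^7, then tally its weight.
  m = 00 → c = 0000000, weight = 0.
  m = 10 → c = 0001011, weight = 3.
  m = 01 → c = 0011000, weight = 2.
  m = 11 → c = 0010011, weight = 3.
Tally weights:
  weight 0: 1 codewords.
  weight 2: 1 codewords.
  weight 3: 2 codewords.
Minimum distance d = smallest w > 0 with A_w > 0 = 2.
Sanity: Σ A_w = 4 = 2^2 = 4 ✓.


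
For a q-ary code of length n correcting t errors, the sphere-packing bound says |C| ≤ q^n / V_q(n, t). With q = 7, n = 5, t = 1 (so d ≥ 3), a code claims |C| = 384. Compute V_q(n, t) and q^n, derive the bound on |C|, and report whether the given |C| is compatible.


V_q(n, t) = 31, q^n = 16807, Hamming bound = 542, |C| = 384 ≤ bound (satisfied).

Step 1: Compute V_q(n, t) = Σ_{j=0}^1 C(n, j) (q−1)^j.
  j = 0: C(5,0)·(6)^0 = 1·1 = 1.
  j = 1: C(5,1)·(6)^1 = 5·6 = 30.
  V_q(n, t) = 1 + 30 = 31.
Step 2: q^n = 7^5 = 16807.
Step 3: Hamming bound ⌊q^n / V_q(n,t)⌋ = ⌊16807/31⌋ = 542.
Step 4: Compare |C| = 384 to 542: satisfied.
The claimed |C| lies below the Hamming bound.


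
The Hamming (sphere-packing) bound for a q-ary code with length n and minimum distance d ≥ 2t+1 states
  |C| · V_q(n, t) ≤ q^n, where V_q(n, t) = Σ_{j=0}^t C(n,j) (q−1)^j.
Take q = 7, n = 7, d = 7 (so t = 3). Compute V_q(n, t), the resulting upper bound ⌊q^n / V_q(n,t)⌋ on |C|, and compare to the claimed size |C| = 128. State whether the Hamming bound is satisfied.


V_q(n, t) = 8359, q^n = 823543, Hamming bound = 98, |C| = 128 > bound (violated).

Step 1: Compute V_q(n, t) = Σ_{j=0}^3 C(n, j) (q−1)^j.
  j = 0: C(7,0)·(6)^0 = 1·1 = 1.
  j = 1: C(7,1)·(6)^1 = 7·6 = 42.
  j = 2: C(7,2)·(6)^2 = 21·36 = 756.
  j = 3: C(7,3)·(6)^3 = 35·216 = 7560.
  V_q(n, t) = 1 + 42 + 756 + 7560 = 8359.
Step 2: q^n = 7^7 = 823543.
Step 3: Hamming bound ⌊q^n / V_q(n,t)⌋ = ⌊823543/8359⌋ = 98.
Step 4: Compare |C| = 128 to 98: violated.
The claimed |C| lies above the Hamming bound, so no 7-ary code of length 7 with d ≥ 7 can have 128 codewords.


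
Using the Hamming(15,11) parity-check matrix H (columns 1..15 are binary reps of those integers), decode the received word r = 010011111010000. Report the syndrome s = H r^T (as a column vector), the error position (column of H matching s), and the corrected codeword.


s = (1, 1, 0, 0)^T, error position = 12, corrected codeword c = 010011111011000

Compute s = H r^T mod 2 one row at a time:
  s_1 = 1 + 1 + 0 + 1 + 0 + 0 + 0 + 0 = 3 ≡ 1 (mod 2).
  s_2 = 0 + 1 + 1 + 1 + 0 + 0 + 0 + 0 = 3 ≡ 1 (mod 2).
  s_3 = 1 + 0 + 1 + 1 + 0 + 1 + 0 + 0 = 4 ≡ 0 (mod 2).
  s_4 = 0 + 0 + 1 + 1 + 1 + 1 + 0 + 0 = 4 ≡ 0 (mod 2).
s = (1, 1, 0, 0)^T — this equals column 12 of H (binary 1100), so error is at position 12.
Correct: flip bit 12 of r = 010011111010000 to get c = 010011111011000.


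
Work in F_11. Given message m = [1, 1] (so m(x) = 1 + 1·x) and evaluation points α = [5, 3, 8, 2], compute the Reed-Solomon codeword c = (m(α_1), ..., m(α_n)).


c = [6, 4, 9, 3]

Message polynomial: m(x) = 1 + 1·x (mod 11).
For each evaluation point α_i, compute m(α_i) mod 11:
  α_1 = 5: Horner steps 1 → 6, so m(5) = 6.
  α_2 = 3: Horner steps 1 → 4, so m(3) = 4.
  α_3 = 8: Horner steps 1 → 9, so m(8) = 9.
  α_4 = 2: Horner steps 1 → 3, so m(2) = 3.
Codeword c = [6, 4, 9, 3] ∈ F_11^4.


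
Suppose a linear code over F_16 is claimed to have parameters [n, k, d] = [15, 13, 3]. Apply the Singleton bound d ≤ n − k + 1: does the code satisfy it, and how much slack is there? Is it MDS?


Singleton RHS = n − k + 1 = 3, slack = 0, bound satisfied, MDS.

Singleton bound: d ≤ n − k + 1.
Here n = 15, k = 13, so n − k + 1 = 3.
Given d = 3, check d ≤ 3: YES.
Slack = (n − k + 1) − d = 0.
The code is MDS (slack = 0).
Description: the claimed parameters are [15, 13, 3]_16; such a code would be MDS (meets Singleton bound).


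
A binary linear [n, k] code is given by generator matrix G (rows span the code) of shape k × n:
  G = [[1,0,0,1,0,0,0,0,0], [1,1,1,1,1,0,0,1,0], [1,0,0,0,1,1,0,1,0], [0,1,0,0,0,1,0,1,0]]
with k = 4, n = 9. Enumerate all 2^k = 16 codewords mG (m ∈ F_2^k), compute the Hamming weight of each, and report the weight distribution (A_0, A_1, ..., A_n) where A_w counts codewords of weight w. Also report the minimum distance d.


Weight distribution: A_0 = 1, A_2 = 1, A_3 = 6, A_4 = 5, A_5 = 2, A_6 = 1. Minimum distance d = 2.

Enumerate all 2^4 = 16 messages m ∈ F_2^4.
For each, compute codeword c = mG in F_2^9, then tally its weight.
  m = 0000 → c = 000000000, weight = 0.
  m = 1000 → c = 100100000, weight = 2.
  m = 0100 → c = 111110010, weight = 6.
  m = 1100 → c = 011010010, weight = 4.
  m = 0010 → c = 100011010, weight = 4.
  m = 1010 → c = 000111010, weight = 4.
  m = 0110 → c = 011101000, weight = 4.
  m = 1110 → c = 111001000, weight = 4.
  m = 0001 → c = 010001010, weight = 3.
  m = 1001 → c = 110101010, weight = 5.
  m = 0101 → c = 101111000, weight = 5.
  m = 1101 → c = 001011000, weight = 3.
  m = 0011 → c = 110010000, weight = 3.
  m = 1011 → c = 010110000, weight = 3.
  m = 0111 → c = 001100010, weight = 3.
  m = 1111 → c = 101000010, weight = 3.
Tally weights:
  weight 0: 1 codewords.
  weight 2: 1 codewords.
  weight 3: 6 codewords.
  weight 4: 5 codewords.
  weight 5: 2 codewords.
  weight 6: 1 codewords.
Minimum distance d = smallest w > 0 with A_w > 0 = 2.
Sanity: Σ A_w = 16 = 2^4 = 16 ✓.


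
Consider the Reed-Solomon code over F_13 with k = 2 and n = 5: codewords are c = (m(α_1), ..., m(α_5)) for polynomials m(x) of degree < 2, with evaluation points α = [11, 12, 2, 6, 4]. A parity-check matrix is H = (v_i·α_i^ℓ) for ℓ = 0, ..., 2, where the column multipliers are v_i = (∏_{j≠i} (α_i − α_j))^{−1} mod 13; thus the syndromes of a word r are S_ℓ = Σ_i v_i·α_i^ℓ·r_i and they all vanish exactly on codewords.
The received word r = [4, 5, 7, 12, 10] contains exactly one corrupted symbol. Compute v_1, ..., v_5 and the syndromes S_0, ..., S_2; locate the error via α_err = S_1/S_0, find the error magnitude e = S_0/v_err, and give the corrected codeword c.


S = (5, 10, 7), error at position 3, error magnitude e = 12, c = [4, 5, 8, 12, 10].

Step 1: column multipliers v_i = (∏_{j≠i}(α_i − α_j))^{−1} mod 13.
  i = 1 (α = 11): (11−12)(11−2)(11−6)(11−4) = (−1)·9·5·7 = −315 ≡ 10, so v_1 = 10^{−1} = 4 (mod 13).
  i = 2 (α = 12): (12−11)(12−2)(12−6)(12−4) = 1·10·6·8 = 480 ≡ 12, so v_2 = 12^{−1} = 12 (mod 13).
  i = 3 (α = 2): (2−11)(2−12)(2−6)(2−4) = (−9)·(−10)·(−4)·(−2) = 720 ≡ 5, so v_3 = 5^{−1} = 8 (mod 13).
  i = 4 (α = 6): (6−11)(6−12)(6−2)(6−4) = (−5)·(−6)·4·2 = 240 ≡ 6, so v_4 = 6^{−1} = 11 (mod 13).
  i = 5 (α = 4): (4−11)(4−12)(4−2)(4−6) = (−7)·(−8)·2·(−2) = −224 ≡ 10, so v_5 = 10^{−1} = 4 (mod 13).
  v = [4, 12, 8, 11, 4].
Step 2: syndromes of r = [4, 5, 7, 12, 10] (all sums mod 13).
  S_0 = Σ v_i r_i = 4·4 + 12·5 + 8·7 + 11·12 + 4·10 = 304 ≡ 5.
  S_1 = Σ v_i α_i r_i = 4·11·4 + 12·12·5 + 8·2·7 + 11·6·12 + 4·4·10 = 1960 ≡ 10.
  α_i^2 mod 13 = [4, 1, 4, 10, 3].
  S_2 = Σ v_i α_i^2 r_i = 4·4·4 + 12·1·5 + 8·4·7 + 11·10·12 + 4·3·10 = 1788 ≡ 7.
  S = (5, 10, 7) ≠ 0, so r is not a codeword (an error is present).
Step 3: locate the error. For a single error e at position i, S_ℓ = v_i·e·α_i^ℓ, so α_err = S_1/S_0.
  S_0^{−1} = 5^{−1} = 8 (mod 13), so α_err = 10·8 = 80 ≡ 2 = α_3. Error position i = 3.
  Consistency check: S_2/S_1 = 7·4 = 28 ≡ 2 = α_err ✓ (single-error assumption holds).
Step 4: error magnitude e = S_0/v_3 = S_0·∏_{j≠3}(α_3 − α_j) = 5·5 = 25 ≡ 12 (mod 13).
Step 5: correct position 3: c_3 = r_3 − e = 7 − 12 ≡ 8 (mod 13). Hence c = [4, 5, 8, 12, 10].
  Check: interpolating c through the α_i gives m(x) = 6 + 1·x (degree < 2) with m(α_i) = c_i for every i, so c is indeed a codeword.


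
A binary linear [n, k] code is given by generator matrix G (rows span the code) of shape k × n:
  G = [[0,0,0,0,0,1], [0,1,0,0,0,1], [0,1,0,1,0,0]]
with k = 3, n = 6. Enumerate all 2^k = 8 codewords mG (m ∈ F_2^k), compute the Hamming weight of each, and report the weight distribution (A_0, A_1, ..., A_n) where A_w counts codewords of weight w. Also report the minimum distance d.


Weight distribution: A_0 = 1, A_1 = 3, A_2 = 3, A_3 = 1. Minimum distance d = 1.

Enumerate all 2^3 = 8 messages m ∈ F_2^3.
For each, compute codeword c = mG in F_2^6, then tally its weight.
  m = 000 → c = 000000, weight = 0.
  m = 100 → c = 000001, weight = 1.
  m = 010 → c = 010001, weight = 2.
  m = 110 → c = 010000, weight = 1.
  m = 001 → c = 010100, weight = 2.
  m = 101 → c = 010101, weight = 3.
  m = 011 → c = 000101, weight = 2.
  m = 111 → c = 000100, weight = 1.
Tally weights:
  weight 0: 1 codewords.
  weight 1: 3 codewords.
  weight 2: 3 codewords.
  weight 3: 1 codewords.
Minimum distance d = smallest w > 0 with A_w > 0 = 1.
Sanity: Σ A_w = 8 = 2^3 = 8 ✓.


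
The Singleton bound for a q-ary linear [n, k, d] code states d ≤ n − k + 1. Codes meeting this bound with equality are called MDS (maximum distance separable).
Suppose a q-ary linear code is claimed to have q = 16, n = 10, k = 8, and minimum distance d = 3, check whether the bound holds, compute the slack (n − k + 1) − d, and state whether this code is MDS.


Singleton RHS = n − k + 1 = 3, slack = 0, bound satisfied, MDS.

Singleton bound: d ≤ n − k + 1.
Here n = 10, k = 8, so n − k + 1 = 3.
Given d = 3, check d ≤ 3: YES.
Slack = (n − k + 1) − d = 0.
The code is MDS (slack = 0).
Description: the claimed parameters are [10, 8, 3]_16; such a code would be MDS (meets Singleton bound).


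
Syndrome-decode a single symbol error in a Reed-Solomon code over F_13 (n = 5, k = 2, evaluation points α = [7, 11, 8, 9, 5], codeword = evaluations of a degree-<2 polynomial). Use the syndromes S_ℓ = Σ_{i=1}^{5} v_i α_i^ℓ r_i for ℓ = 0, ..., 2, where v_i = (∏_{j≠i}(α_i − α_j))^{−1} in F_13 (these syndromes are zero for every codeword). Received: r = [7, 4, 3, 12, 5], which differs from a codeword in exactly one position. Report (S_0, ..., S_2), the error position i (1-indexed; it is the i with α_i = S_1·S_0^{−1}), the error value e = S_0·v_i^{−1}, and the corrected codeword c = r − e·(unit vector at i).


S = (3, 2, 10), error at position 5, error magnitude e = 3, c = [7, 4, 3, 12, 2].

Step 1: column multipliers v_i = (∏_{j≠i}(α_i − α_j))^{−1} mod 13.
  i = 1 (α = 7): (7−11)(7−8)(7−9)(7−5) = (−4)·(−1)·(−2)·2 = −16 ≡ 10, so v_1 = 10^{−1} = 4 (mod 13).
  i = 2 (α = 11): (11−7)(11−8)(11−9)(11−5) = 4·3·2·6 = 144 ≡ 1, so v_2 = 1^{−1} = 1 (mod 13).
  i = 3 (α = 8): (8−7)(8−11)(8−9)(8−5) = 1·(−3)·(−1)·3 = 9 ≡ 9, so v_3 = 9^{−1} = 3 (mod 13).
  i = 4 (α = 9): (9−7)(9−11)(9−8)(9−5) = 2·(−2)·1·4 = −16 ≡ 10, so v_4 = 10^{−1} = 4 (mod 13).
  i = 5 (α = 5): (5−7)(5−11)(5−8)(5−9) = (−2)·(−6)·(−3)·(−4) = 144 ≡ 1, so v_5 = 1^{−1} = 1 (mod 13).
  v = [4, 1, 3, 4, 1].
Step 2: syndromes of r = [7, 4, 3, 12, 5] (all sums mod 13).
  S_0 = Σ v_i r_i = 4·7 + 1·4 + 3·3 + 4·12 + 1·5 = 94 ≡ 3.
  S_1 = Σ v_i α_i r_i = 4·7·7 + 1·11·4 + 3·8·3 + 4·9·12 + 1·5·5 = 769 ≡ 2.
  α_i^2 mod 13 = [10, 4, 12, 3, 12].
  S_2 = Σ v_i α_i^2 r_i = 4·10·7 + 1·4·4 + 3·12·3 + 4·3·12 + 1·12·5 = 608 ≡ 10.
  S = (3, 2, 10) ≠ 0, so r is not a codeword (an error is present).
Step 3: locate the error. For a single error e at position i, S_ℓ = v_i·e·α_i^ℓ, so α_err = S_1/S_0.
  S_0^{−1} = 3^{−1} = 9 (mod 13), so α_err = 2·9 = 18 ≡ 5 = α_5. Error position i = 5.
  Consistency check: S_2/S_1 = 10·7 = 70 ≡ 5 = α_err ✓ (single-error assumption holds).
Step 4: error magnitude e = S_0/v_5 = S_0·∏_{j≠5}(α_5 − α_j) = 3·1 = 3 ≡ 3 (mod 13).
Step 5: correct position 5: c_5 = r_5 − e = 5 − 3 ≡ 2 (mod 13). Hence c = [7, 4, 3, 12, 2].
  Check: interpolating c through the α_i gives m(x) = 9 + 9·x (degree < 2) with m(α_i) = c_i for every i, so c is indeed a codeword.


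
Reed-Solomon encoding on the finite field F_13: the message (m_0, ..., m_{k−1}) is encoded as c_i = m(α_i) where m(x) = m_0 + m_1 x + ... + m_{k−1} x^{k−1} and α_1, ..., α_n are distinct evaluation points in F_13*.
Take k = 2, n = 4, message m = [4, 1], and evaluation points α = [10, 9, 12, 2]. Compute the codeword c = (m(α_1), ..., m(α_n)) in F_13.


c = [1, 0, 3, 6]

Message polynomial: m(x) = 4 + 1·x (mod 13).
For each evaluation point α_i, compute m(α_i) mod 13:
  α_1 = 10: Horner steps 1 → 1, so m(10) = 1.
  α_2 = 9: Horner steps 1 → 0, so m(9) = 0.
  α_3 = 12: Horner steps 1 → 3, so m(12) = 3.
  α_4 = 2: Horner steps 1 → 6, so m(2) = 6.
Codeword c = [1, 0, 3, 6] ∈ F_13^4.


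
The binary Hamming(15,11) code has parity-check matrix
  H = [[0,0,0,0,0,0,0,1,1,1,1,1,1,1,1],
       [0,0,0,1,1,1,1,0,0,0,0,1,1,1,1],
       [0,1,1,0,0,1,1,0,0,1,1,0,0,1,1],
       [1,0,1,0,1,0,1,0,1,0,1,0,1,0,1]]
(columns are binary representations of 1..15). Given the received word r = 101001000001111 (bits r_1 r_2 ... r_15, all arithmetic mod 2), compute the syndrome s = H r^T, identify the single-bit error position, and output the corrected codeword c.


s = (0, 1, 0, 0)^T, error position = 4, corrected codeword c = 101101000001111

Compute s = H r^T mod 2 one row at a time:
  s_1 = 0 + 0 + 0 + 0 + 1 + 1 + 1 + 1 = 4 ≡ 0 (mod 2).
  s_2 = 0 + 0 + 1 + 0 + 1 + 1 + 1 + 1 = 5 ≡ 1 (mod 2).
  s_3 = 0 + 1 + 1 + 0 + 0 + 0 + 1 + 1 = 4 ≡ 0 (mod 2).
  s_4 = 1 + 1 + 0 + 0 + 0 + 0 + 1 + 1 = 4 ≡ 0 (mod 2).
s = (0, 1, 0, 0)^T — this equals column 4 of H (binary 0100), so error is at position 4.
Correct: flip bit 4 of r = 101001000001111 to get c = 101101000001111.


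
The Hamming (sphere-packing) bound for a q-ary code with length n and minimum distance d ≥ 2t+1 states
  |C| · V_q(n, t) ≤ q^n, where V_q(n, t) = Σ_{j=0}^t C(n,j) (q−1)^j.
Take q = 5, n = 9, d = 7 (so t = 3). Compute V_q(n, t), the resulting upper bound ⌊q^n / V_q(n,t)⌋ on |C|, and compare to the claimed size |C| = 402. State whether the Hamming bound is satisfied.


V_q(n, t) = 5989, q^n = 1953125, Hamming bound = 326, |C| = 402 > bound (violated).

Step 1: Compute V_q(n, t) = Σ_{j=0}^3 C(n, j) (q−1)^j.
  j = 0: C(9,0)·(4)^0 = 1·1 = 1.
  j = 1: C(9,1)·(4)^1 = 9·4 = 36.
  j = 2: C(9,2)·(4)^2 = 36·16 = 576.
  j = 3: C(9,3)·(4)^3 = 84·64 = 5376.
  V_q(n, t) = 1 + 36 + 576 + 5376 = 5989.
Step 2: q^n = 5^9 = 1953125.
Step 3: Hamming bound ⌊q^n / V_q(n,t)⌋ = ⌊1953125/5989⌋ = 326.
Step 4: Compare |C| = 402 to 326: violated.
The claimed |C| lies above the Hamming bound, so no 5-ary code of length 9 with d ≥ 7 can have 402 codewords.


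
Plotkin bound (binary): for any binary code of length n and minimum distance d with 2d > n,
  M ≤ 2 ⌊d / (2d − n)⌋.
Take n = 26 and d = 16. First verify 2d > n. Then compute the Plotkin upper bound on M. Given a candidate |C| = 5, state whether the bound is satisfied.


Plotkin bound M ≤ 4; given |C| = 5 > bound (violated).

Check applicability: 2d = 32, n = 26.
2d − n = 6 > 0, so Plotkin applies.
Compute d/(2d−n) = 16/6 ≈ 2.6667.
⌊d/(2d−n)⌋ = 2.
Plotkin bound: M ≤ 2·2 = 4.
Given |C| = 5, check: VIOLATED.
This |C| is above the Plotkin bound, so no binary code with n = 26, d = 16 and 5 codewords exists.


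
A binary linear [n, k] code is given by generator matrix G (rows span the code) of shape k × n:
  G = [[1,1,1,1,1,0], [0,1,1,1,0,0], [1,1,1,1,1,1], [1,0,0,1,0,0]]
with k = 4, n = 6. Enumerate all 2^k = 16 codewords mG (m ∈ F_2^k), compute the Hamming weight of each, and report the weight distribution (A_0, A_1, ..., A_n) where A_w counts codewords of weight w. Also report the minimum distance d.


Weight distribution: A_0 = 1, A_1 = 1, A_2 = 3, A_3 = 6, A_4 = 3, A_5 = 1, A_6 = 1. Minimum distance d = 1.

Enumerate all 2^4 = 16 messages m ∈ F_2^4.
For each, compute codeword c = mG in F_2^6, then tally its weight.
  m = 0000 → c = 000000, weight = 0.
  m = 1000 → c = 111110, weight = 5.
  m = 0100 → c = 011100, weight = 3.
  m = 1100 → c = 100010, weight = 2.
  m = 0010 → c = 111111, weight = 6.
  m = 1010 → c = 000001, weight = 1.
  m = 0110 → c = 100011, weight = 3.
  m = 1110 → c = 011101, weight = 4.
  m = 0001 → c = 100100, weight = 2.
  m = 1001 → c = 011010, weight = 3.
  m = 0101 → c = 111000, weight = 3.
  m = 1101 → c = 000110, weight = 2.
  m = 0011 → c = 011011, weight = 4.
  m = 1011 → c = 100101, weight = 3.
  m = 0111 → c = 000111, weight = 3.
  m = 1111 → c = 111001, weight = 4.
Tally weights:
  weight 0: 1 codewords.
  weight 1: 1 codewords.
  weight 2: 3 codewords.
  weight 3: 6 codewords.
  weight 4: 3 codewords.
  weight 5: 1 codewords.
  weight 6: 1 codewords.
Minimum distance d = smallest w > 0 with A_w > 0 = 1.
Sanity: Σ A_w = 16 = 2^4 = 16 ✓.


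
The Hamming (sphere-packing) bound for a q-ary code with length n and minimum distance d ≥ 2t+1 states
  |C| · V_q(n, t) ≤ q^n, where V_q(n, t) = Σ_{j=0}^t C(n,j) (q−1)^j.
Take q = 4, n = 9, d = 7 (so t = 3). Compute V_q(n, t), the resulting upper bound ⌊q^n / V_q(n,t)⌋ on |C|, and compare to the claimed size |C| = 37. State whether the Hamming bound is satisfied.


V_q(n, t) = 2620, q^n = 262144, Hamming bound = 100, |C| = 37 ≤ bound (satisfied).

Step 1: Compute V_q(n, t) = Σ_{j=0}^3 C(n, j) (q−1)^j.
  j = 0: C(9,0)·(3)^0 = 1·1 = 1.
  j = 1: C(9,1)·(3)^1 = 9·3 = 27.
  j = 2: C(9,2)·(3)^2 = 36·9 = 324.
  j = 3: C(9,3)·(3)^3 = 84·27 = 2268.
  V_q(n, t) = 1 + 27 + 324 + 2268 = 2620.
Step 2: q^n = 4^9 = 262144.
Step 3: Hamming bound ⌊q^n / V_q(n,t)⌋ = ⌊262144/2620⌋ = 100.
Step 4: Compare |C| = 37 to 100: satisfied.
The claimed |C| lies below the Hamming bound.


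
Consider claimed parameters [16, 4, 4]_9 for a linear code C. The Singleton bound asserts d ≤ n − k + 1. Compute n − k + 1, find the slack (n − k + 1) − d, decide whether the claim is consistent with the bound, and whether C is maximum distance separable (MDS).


Singleton RHS = n − k + 1 = 13, slack = 9, bound satisfied, not MDS.

Singleton bound: d ≤ n − k + 1.
Here n = 16, k = 4, so n − k + 1 = 13.
Given d = 4, check d ≤ 13: YES.
Slack = (n − k + 1) − d = 9.
The code is NOT MDS (slack = 9 > 0).
Description: the claimed parameters are [16, 4, 4]_9; such a code would be non-MDS.
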